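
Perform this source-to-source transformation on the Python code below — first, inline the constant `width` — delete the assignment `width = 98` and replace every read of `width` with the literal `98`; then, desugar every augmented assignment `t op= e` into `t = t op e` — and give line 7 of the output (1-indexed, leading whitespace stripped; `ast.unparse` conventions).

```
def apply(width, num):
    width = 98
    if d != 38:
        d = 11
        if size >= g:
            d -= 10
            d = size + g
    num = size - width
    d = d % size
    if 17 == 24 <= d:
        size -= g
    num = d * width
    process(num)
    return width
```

Transformed code:
def apply(width, num):
    if d != 38:
        d = 11
        if size >= g:
            d = d - 10
            d = size + g
    num = size - 98
    d = d % size
    if 17 == 24 <= d:
        size = size - g
    num = d * 98
    process(num)
    return 98

num = size - 98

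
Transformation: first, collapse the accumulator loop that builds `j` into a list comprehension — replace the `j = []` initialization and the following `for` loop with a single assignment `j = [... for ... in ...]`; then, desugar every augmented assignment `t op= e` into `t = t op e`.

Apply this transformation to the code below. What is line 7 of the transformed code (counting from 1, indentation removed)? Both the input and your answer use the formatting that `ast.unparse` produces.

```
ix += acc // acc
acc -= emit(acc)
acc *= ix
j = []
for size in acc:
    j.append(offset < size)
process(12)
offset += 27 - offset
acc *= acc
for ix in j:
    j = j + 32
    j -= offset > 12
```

Transformed code:
ix = ix + acc // acc
acc = acc - emit(acc)
acc = acc * ix
j = [offset < size for size in acc]
process(12)
offset = offset + (27 - offset)
acc = acc * acc
for ix in j:
    j = j + 32
    j = j - (offset > 12)

acc = acc * acc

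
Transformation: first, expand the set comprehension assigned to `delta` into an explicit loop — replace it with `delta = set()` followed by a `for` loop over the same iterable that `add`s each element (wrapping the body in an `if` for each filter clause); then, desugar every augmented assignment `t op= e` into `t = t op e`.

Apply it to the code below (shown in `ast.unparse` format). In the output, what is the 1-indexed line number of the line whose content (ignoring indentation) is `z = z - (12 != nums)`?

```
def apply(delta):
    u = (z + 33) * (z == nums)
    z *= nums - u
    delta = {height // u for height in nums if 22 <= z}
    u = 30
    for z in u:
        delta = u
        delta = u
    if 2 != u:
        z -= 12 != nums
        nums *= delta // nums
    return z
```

13

Transformed code:
def apply(delta):
    u = (z + 33) * (z == nums)
    z = z * (nums - u)
    delta = set()
    for height in nums:
        if 22 <= z:
            delta.add(height // u)
    u = 30
    for z in u:
        delta = u
        delta = u
    if 2 != u:
        z = z - (12 != nums)
        nums = nums * (delta // nums)
    return z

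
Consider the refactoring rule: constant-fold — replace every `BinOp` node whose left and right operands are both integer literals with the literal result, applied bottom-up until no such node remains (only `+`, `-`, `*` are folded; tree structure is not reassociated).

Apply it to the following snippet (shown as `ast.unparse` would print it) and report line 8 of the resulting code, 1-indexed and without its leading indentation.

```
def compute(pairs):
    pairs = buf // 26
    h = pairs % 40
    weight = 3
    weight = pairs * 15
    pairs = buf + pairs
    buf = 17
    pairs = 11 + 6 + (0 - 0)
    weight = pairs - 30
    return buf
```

pairs = 17

Transformed code:
def compute(pairs):
    pairs = buf // 26
    h = pairs % 40
    weight = 3
    weight = pairs * 15
    pairs = buf + pairs
    buf = 17
    pairs = 17
    weight = pairs - 30
    return buf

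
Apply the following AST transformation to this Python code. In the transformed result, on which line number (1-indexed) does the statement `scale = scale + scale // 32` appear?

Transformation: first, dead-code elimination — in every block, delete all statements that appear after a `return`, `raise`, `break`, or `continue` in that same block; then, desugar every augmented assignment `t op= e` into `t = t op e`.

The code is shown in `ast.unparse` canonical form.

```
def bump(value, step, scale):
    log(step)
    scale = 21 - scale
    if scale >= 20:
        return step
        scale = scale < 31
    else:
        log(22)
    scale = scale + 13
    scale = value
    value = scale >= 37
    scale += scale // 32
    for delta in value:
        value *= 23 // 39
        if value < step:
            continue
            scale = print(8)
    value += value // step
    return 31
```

Transformed code:
def bump(value, step, scale):
    log(step)
    scale = 21 - scale
    if scale >= 20:
        return step
    else:
        log(22)
    scale = scale + 13
    scale = value
    value = scale >= 37
    scale = scale + scale // 32
    for delta in value:
        value = value * (23 // 39)
        if value < step:
            continue
    value = value + value // step
    return 31

11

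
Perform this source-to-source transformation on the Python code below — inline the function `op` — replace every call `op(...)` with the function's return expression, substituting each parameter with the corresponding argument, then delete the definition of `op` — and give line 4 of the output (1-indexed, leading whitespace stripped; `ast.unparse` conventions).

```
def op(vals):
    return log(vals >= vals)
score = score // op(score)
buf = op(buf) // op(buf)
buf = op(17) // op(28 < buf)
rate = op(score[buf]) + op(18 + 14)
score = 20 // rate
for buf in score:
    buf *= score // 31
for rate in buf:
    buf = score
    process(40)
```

Transformed code:
score = score // log(score >= score)
buf = log(buf >= buf) // log(buf >= buf)
buf = log(17 >= 17) // log((28 < buf) >= (28 < buf))
rate = log(score[buf] >= score[buf]) + log(18 + 14 >= 18 + 14)
score = 20 // rate
for buf in score:
    buf *= score // 31
for rate in buf:
    buf = score
    process(40)

rate = log(score[buf] >= score[buf]) + log(18 + 14 >= 18 + 14)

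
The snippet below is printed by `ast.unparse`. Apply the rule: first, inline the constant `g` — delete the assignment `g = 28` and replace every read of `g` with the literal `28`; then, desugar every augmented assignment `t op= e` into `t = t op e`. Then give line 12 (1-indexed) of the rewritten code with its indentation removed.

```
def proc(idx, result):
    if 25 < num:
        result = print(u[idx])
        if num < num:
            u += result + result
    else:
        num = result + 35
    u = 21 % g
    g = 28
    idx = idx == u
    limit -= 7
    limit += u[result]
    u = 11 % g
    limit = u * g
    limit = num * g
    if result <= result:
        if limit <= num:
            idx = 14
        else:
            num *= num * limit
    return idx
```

Transformed code:
def proc(idx, result):
    if 25 < num:
        result = print(u[idx])
        if num < num:
            u = u + (result + result)
    else:
        num = result + 35
    u = 21 % 28
    idx = idx == u
    limit = limit - 7
    limit = limit + u[result]
    u = 11 % 28
    limit = u * 28
    limit = num * 28
    if result <= result:
        if limit <= num:
            idx = 14
        else:
            num = num * (num * limit)
    return idx

u = 11 % 28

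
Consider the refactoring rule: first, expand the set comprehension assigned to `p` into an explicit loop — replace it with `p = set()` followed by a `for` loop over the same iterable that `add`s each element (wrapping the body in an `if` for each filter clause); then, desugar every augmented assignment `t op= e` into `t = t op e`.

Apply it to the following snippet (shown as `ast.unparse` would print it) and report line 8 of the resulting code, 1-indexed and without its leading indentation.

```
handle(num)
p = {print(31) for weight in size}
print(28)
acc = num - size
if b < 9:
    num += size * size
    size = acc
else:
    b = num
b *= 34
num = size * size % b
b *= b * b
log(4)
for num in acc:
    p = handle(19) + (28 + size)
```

num = num + size * size

Transformed code:
handle(num)
p = set()
for weight in size:
    p.add(print(31))
print(28)
acc = num - size
if b < 9:
    num = num + size * size
    size = acc
else:
    b = num
b = b * 34
num = size * size % b
b = b * (b * b)
log(4)
for num in acc:
    p = handle(19) + (28 + size)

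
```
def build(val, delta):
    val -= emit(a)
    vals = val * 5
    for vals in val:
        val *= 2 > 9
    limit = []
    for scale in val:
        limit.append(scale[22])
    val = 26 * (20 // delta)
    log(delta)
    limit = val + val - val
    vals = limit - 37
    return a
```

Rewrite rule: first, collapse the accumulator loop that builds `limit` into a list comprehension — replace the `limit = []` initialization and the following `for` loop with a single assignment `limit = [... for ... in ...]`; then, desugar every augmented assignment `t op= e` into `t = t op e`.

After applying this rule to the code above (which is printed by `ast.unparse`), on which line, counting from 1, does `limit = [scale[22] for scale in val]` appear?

Transformed code:
def build(val, delta):
    val = val - emit(a)
    vals = val * 5
    for vals in val:
        val = val * (2 > 9)
    limit = [scale[22] for scale in val]
    val = 26 * (20 // delta)
    log(delta)
    limit = val + val - val
    vals = limit - 37
    return a

6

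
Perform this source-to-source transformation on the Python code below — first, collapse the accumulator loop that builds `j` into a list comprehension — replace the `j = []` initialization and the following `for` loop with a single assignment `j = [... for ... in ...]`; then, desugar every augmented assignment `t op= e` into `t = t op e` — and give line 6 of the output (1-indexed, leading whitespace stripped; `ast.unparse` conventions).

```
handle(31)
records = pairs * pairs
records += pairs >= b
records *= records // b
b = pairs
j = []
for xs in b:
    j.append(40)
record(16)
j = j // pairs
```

Transformed code:
handle(31)
records = pairs * pairs
records = records + (pairs >= b)
records = records * (records // b)
b = pairs
j = [40 for xs in b]
record(16)
j = j // pairs

j = [40 for xs in b]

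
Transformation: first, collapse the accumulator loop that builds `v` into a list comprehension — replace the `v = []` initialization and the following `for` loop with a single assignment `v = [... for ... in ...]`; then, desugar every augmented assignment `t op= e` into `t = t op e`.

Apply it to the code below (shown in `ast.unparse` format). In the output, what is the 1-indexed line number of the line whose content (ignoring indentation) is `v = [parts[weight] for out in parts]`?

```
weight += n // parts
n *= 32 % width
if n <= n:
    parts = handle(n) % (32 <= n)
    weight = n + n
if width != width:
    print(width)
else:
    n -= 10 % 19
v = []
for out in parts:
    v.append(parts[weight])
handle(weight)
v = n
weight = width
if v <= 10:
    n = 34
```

Transformed code:
weight = weight + n // parts
n = n * (32 % width)
if n <= n:
    parts = handle(n) % (32 <= n)
    weight = n + n
if width != width:
    print(width)
else:
    n = n - 10 % 19
v = [parts[weight] for out in parts]
handle(weight)
v = n
weight = width
if v <= 10:
    n = 34

10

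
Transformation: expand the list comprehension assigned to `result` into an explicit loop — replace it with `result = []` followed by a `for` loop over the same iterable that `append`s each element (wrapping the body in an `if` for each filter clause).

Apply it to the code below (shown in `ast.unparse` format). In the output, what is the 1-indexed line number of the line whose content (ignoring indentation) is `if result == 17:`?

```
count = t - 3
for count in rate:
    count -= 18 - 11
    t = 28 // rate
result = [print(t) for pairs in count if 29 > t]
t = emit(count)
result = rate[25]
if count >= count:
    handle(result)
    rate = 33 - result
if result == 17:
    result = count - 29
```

14

Transformed code:
count = t - 3
for count in rate:
    count -= 18 - 11
    t = 28 // rate
result = []
for pairs in count:
    if 29 > t:
        result.append(print(t))
t = emit(count)
result = rate[25]
if count >= count:
    handle(result)
    rate = 33 - result
if result == 17:
    result = count - 29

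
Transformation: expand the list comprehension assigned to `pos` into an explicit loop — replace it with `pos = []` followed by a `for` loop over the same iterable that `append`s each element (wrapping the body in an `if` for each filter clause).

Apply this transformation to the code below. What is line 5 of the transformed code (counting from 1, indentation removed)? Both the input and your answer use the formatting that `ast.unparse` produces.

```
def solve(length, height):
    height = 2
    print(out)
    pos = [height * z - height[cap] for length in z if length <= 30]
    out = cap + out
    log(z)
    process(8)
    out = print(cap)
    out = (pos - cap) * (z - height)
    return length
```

for length in z:

Transformed code:
def solve(length, height):
    height = 2
    print(out)
    pos = []
    for length in z:
        if length <= 30:
            pos.append(height * z - height[cap])
    out = cap + out
    log(z)
    process(8)
    out = print(cap)
    out = (pos - cap) * (z - height)
    return length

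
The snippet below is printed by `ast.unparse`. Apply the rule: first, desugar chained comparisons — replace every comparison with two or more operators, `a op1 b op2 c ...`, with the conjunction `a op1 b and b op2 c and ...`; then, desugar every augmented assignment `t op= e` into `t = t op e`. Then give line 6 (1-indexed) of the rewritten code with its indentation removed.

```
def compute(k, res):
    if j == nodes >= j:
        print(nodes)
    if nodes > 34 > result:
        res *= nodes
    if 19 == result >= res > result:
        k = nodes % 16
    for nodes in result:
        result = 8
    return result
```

Transformed code:
def compute(k, res):
    if j == nodes and nodes >= j:
        print(nodes)
    if nodes > 34 and 34 > result:
        res = res * nodes
    if 19 == result and result >= res and (res > result):
        k = nodes % 16
    for nodes in result:
        result = 8
    return result

if 19 == result and result >= res and (res > result):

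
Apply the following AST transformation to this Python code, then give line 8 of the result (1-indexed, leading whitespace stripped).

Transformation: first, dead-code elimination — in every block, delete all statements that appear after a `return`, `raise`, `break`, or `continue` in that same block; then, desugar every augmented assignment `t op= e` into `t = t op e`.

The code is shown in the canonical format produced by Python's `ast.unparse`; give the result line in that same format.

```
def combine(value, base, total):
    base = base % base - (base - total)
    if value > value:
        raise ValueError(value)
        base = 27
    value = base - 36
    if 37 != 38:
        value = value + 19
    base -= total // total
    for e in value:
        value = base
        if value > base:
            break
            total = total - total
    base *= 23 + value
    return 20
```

base = base - total // total

Transformed code:
def combine(value, base, total):
    base = base % base - (base - total)
    if value > value:
        raise ValueError(value)
    value = base - 36
    if 37 != 38:
        value = value + 19
    base = base - total // total
    for e in value:
        value = base
        if value > base:
            break
    base = base * (23 + value)
    return 20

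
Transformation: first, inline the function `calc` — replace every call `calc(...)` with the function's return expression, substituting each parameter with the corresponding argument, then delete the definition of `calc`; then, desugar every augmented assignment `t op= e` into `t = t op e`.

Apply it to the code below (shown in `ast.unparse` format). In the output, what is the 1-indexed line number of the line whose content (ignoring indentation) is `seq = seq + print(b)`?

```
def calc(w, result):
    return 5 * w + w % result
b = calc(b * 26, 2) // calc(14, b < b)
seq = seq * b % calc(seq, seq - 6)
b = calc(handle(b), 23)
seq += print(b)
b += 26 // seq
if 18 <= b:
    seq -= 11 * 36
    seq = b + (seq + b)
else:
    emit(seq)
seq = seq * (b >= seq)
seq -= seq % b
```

Transformed code:
b = (5 * (b * 26) + b * 26 % 2) // (5 * 14 + 14 % (b < b))
seq = seq * b % (5 * seq + seq % (seq - 6))
b = 5 * handle(b) + handle(b) % 23
seq = seq + print(b)
b = b + 26 // seq
if 18 <= b:
    seq = seq - 11 * 36
    seq = b + (seq + b)
else:
    emit(seq)
seq = seq * (b >= seq)
seq = seq - seq % b

4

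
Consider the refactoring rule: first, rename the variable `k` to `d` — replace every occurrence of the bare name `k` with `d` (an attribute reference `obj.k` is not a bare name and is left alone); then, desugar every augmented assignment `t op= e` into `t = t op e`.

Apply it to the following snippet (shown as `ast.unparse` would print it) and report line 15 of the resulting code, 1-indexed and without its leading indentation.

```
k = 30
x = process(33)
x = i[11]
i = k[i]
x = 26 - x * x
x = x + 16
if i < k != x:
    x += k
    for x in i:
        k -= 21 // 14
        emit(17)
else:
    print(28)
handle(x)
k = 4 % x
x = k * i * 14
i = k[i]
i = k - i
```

Transformed code:
d = 30
x = process(33)
x = i[11]
i = d[i]
x = 26 - x * x
x = x + 16
if i < d != x:
    x = x + d
    for x in i:
        d = d - 21 // 14
        emit(17)
else:
    print(28)
handle(x)
d = 4 % x
x = d * i * 14
i = d[i]
i = d - i

d = 4 % x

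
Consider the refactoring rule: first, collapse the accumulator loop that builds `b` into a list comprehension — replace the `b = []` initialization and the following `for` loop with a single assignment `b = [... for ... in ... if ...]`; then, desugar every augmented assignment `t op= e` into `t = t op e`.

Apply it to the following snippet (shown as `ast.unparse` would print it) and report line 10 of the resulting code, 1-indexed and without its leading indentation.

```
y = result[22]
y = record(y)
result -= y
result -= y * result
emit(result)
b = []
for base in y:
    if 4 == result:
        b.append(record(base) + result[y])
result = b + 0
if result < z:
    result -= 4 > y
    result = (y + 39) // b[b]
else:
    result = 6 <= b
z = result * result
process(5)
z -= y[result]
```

result = (y + 39) // b[b]

Transformed code:
y = result[22]
y = record(y)
result = result - y
result = result - y * result
emit(result)
b = [record(base) + result[y] for base in y if 4 == result]
result = b + 0
if result < z:
    result = result - (4 > y)
    result = (y + 39) // b[b]
else:
    result = 6 <= b
z = result * result
process(5)
z = z - y[result]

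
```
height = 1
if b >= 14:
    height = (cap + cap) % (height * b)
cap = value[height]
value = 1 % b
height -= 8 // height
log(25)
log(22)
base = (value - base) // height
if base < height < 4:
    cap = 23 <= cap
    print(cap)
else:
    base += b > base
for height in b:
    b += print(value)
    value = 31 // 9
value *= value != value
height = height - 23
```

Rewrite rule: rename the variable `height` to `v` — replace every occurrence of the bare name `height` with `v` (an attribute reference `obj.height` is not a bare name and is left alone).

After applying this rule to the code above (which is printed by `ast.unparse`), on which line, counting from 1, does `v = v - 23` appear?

19

Transformed code:
v = 1
if b >= 14:
    v = (cap + cap) % (v * b)
cap = value[v]
value = 1 % b
v -= 8 // v
log(25)
log(22)
base = (value - base) // v
if base < v < 4:
    cap = 23 <= cap
    print(cap)
else:
    base += b > base
for v in b:
    b += print(value)
    value = 31 // 9
value *= value != value
v = v - 23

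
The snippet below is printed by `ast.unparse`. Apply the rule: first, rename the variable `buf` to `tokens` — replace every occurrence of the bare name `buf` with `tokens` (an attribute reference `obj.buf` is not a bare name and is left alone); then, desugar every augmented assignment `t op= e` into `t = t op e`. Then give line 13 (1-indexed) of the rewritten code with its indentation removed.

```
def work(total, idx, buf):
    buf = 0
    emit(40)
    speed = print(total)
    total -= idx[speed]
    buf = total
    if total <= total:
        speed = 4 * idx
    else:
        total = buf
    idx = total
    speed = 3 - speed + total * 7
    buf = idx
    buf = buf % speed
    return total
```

Transformed code:
def work(total, idx, tokens):
    tokens = 0
    emit(40)
    speed = print(total)
    total = total - idx[speed]
    tokens = total
    if total <= total:
        speed = 4 * idx
    else:
        total = tokens
    idx = total
    speed = 3 - speed + total * 7
    tokens = idx
    tokens = tokens % speed
    return total

tokens = idx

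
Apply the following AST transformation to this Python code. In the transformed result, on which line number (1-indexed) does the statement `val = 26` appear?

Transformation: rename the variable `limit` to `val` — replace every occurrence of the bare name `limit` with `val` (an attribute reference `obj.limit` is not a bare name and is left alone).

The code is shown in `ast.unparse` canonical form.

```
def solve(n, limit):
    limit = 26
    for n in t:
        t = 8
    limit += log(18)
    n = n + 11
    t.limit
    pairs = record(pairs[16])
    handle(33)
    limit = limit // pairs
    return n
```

Transformed code:
def solve(n, val):
    val = 26
    for n in t:
        t = 8
    val += log(18)
    n = n + 11
    t.limit
    pairs = record(pairs[16])
    handle(33)
    val = val // pairs
    return n

2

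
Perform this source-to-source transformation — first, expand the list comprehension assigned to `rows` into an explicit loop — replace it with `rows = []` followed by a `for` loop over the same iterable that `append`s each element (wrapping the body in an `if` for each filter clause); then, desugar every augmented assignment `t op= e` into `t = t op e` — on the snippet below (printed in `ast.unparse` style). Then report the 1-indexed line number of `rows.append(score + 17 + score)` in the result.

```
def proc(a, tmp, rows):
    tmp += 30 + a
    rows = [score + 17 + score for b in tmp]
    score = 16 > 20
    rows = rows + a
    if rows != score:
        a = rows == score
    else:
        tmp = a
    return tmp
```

Transformed code:
def proc(a, tmp, rows):
    tmp = tmp + (30 + a)
    rows = []
    for b in tmp:
        rows.append(score + 17 + score)
    score = 16 > 20
    rows = rows + a
    if rows != score:
        a = rows == score
    else:
        tmp = a
    return tmp

5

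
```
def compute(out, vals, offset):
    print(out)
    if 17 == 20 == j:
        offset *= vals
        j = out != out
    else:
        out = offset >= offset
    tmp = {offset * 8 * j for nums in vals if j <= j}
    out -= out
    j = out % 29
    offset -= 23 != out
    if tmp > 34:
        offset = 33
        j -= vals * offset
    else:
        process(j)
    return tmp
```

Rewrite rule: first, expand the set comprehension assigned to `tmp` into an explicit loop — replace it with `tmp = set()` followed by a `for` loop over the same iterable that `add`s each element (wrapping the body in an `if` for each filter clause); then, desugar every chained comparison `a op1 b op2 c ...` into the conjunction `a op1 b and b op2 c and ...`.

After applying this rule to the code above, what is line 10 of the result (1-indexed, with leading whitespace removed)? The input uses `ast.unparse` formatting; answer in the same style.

if j <= j:

Transformed code:
def compute(out, vals, offset):
    print(out)
    if 17 == 20 and 20 == j:
        offset *= vals
        j = out != out
    else:
        out = offset >= offset
    tmp = set()
    for nums in vals:
        if j <= j:
            tmp.add(offset * 8 * j)
    out -= out
    j = out % 29
    offset -= 23 != out
    if tmp > 34:
        offset = 33
        j -= vals * offset
    else:
        process(j)
    return tmp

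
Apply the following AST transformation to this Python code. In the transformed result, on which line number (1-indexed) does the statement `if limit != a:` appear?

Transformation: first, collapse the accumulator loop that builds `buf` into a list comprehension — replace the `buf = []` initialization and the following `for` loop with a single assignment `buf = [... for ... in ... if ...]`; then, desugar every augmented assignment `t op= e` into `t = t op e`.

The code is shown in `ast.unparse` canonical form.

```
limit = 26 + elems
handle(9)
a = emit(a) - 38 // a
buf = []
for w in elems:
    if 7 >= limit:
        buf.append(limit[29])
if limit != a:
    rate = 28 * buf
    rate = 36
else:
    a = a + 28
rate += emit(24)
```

5

Transformed code:
limit = 26 + elems
handle(9)
a = emit(a) - 38 // a
buf = [limit[29] for w in elems if 7 >= limit]
if limit != a:
    rate = 28 * buf
    rate = 36
else:
    a = a + 28
rate = rate + emit(24)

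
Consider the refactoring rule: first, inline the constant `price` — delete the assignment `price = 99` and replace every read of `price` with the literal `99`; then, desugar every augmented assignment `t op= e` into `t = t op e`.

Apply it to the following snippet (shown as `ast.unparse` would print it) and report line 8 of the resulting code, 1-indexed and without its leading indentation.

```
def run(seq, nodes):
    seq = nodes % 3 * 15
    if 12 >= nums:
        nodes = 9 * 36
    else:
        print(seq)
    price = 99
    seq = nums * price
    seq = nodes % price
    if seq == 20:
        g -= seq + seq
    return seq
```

seq = nodes % 99

Transformed code:
def run(seq, nodes):
    seq = nodes % 3 * 15
    if 12 >= nums:
        nodes = 9 * 36
    else:
        print(seq)
    seq = nums * 99
    seq = nodes % 99
    if seq == 20:
        g = g - (seq + seq)
    return seq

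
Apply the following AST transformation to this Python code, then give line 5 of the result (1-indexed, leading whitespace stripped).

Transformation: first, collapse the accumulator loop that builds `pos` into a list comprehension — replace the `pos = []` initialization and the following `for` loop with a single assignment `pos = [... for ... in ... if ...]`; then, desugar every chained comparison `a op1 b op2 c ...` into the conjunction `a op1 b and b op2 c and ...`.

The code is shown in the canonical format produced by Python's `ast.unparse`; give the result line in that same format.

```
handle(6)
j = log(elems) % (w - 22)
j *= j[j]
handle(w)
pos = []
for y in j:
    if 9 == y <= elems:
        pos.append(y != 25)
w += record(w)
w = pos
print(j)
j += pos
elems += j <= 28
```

Transformed code:
handle(6)
j = log(elems) % (w - 22)
j *= j[j]
handle(w)
pos = [y != 25 for y in j if 9 == y and y <= elems]
w += record(w)
w = pos
print(j)
j += pos
elems += j <= 28

pos = [y != 25 for y in j if 9 == y and y <= elems]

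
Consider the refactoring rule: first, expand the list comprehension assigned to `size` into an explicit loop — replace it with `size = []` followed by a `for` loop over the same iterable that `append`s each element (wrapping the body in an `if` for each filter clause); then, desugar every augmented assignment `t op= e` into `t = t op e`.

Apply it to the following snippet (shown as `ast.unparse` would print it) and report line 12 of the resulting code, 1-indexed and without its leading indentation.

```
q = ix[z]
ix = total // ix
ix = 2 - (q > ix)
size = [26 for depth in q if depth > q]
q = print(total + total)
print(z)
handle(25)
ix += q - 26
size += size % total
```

Transformed code:
q = ix[z]
ix = total // ix
ix = 2 - (q > ix)
size = []
for depth in q:
    if depth > q:
        size.append(26)
q = print(total + total)
print(z)
handle(25)
ix = ix + (q - 26)
size = size + size % total

size = size + size % total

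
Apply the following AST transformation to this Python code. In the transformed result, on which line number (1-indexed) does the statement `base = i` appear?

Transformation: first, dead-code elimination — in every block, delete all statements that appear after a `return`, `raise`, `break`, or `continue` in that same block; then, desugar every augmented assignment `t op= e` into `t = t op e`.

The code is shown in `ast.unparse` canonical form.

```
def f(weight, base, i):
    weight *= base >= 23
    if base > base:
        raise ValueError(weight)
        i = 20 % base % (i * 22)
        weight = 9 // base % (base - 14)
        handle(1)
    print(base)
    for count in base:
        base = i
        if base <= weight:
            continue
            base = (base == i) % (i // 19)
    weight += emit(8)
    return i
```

7

Transformed code:
def f(weight, base, i):
    weight = weight * (base >= 23)
    if base > base:
        raise ValueError(weight)
    print(base)
    for count in base:
        base = i
        if base <= weight:
            continue
    weight = weight + emit(8)
    return i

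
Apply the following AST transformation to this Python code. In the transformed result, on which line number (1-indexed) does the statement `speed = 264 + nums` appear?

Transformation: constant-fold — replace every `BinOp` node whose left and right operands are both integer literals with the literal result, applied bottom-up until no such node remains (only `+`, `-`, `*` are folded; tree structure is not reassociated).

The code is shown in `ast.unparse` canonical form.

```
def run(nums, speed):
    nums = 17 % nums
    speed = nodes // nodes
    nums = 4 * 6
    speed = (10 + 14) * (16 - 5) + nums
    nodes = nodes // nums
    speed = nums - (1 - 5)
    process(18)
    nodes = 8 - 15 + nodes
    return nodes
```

5

Transformed code:
def run(nums, speed):
    nums = 17 % nums
    speed = nodes // nodes
    nums = 24
    speed = 264 + nums
    nodes = nodes // nums
    speed = nums - -4
    process(18)
    nodes = -7 + nodes
    return nodes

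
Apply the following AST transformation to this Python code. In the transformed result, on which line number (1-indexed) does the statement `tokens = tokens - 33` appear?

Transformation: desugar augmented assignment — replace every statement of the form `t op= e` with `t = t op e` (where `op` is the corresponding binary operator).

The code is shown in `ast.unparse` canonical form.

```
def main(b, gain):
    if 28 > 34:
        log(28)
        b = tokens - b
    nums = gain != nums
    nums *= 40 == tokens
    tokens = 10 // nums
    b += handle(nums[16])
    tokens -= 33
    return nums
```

9

Transformed code:
def main(b, gain):
    if 28 > 34:
        log(28)
        b = tokens - b
    nums = gain != nums
    nums = nums * (40 == tokens)
    tokens = 10 // nums
    b = b + handle(nums[16])
    tokens = tokens - 33
    return nums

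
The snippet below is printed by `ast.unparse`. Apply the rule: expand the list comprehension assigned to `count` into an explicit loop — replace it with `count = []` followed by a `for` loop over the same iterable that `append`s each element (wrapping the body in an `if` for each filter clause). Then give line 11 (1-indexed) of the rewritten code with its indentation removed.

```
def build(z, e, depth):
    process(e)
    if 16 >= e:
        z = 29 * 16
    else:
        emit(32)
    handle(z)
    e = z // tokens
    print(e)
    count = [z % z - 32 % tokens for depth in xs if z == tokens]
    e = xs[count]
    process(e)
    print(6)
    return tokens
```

Transformed code:
def build(z, e, depth):
    process(e)
    if 16 >= e:
        z = 29 * 16
    else:
        emit(32)
    handle(z)
    e = z // tokens
    print(e)
    count = []
    for depth in xs:
        if z == tokens:
            count.append(z % z - 32 % tokens)
    e = xs[count]
    process(e)
    print(6)
    return tokens

for depth in xs:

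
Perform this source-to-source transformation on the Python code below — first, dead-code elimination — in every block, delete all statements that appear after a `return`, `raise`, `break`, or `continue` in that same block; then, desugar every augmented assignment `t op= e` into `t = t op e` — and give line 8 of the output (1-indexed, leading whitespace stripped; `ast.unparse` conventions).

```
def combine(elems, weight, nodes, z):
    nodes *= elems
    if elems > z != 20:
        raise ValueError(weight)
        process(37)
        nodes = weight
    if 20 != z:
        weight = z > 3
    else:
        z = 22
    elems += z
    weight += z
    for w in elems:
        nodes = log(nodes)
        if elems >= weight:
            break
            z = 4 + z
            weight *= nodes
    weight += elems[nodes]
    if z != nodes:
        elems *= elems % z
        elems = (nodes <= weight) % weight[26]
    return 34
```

z = 22

Transformed code:
def combine(elems, weight, nodes, z):
    nodes = nodes * elems
    if elems > z != 20:
        raise ValueError(weight)
    if 20 != z:
        weight = z > 3
    else:
        z = 22
    elems = elems + z
    weight = weight + z
    for w in elems:
        nodes = log(nodes)
        if elems >= weight:
            break
    weight = weight + elems[nodes]
    if z != nodes:
        elems = elems * (elems % z)
        elems = (nodes <= weight) % weight[26]
    return 34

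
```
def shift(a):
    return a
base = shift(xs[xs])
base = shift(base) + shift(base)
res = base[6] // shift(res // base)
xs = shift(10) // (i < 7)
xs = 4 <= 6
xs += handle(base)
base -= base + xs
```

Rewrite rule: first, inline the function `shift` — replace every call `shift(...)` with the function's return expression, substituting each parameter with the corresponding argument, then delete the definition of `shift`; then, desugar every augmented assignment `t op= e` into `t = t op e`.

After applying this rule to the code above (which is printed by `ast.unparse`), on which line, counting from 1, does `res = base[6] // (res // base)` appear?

3

Transformed code:
base = xs[xs]
base = base + base
res = base[6] // (res // base)
xs = 10 // (i < 7)
xs = 4 <= 6
xs = xs + handle(base)
base = base - (base + xs)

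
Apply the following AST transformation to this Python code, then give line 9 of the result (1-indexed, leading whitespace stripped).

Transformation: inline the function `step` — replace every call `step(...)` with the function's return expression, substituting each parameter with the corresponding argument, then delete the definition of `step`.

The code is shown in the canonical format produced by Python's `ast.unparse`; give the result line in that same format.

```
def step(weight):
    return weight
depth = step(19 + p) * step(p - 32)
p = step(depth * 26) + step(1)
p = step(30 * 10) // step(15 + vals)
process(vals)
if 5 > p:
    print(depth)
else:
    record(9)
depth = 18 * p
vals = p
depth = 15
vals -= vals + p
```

depth = 18 * p

Transformed code:
depth = (19 + p) * (p - 32)
p = depth * 26 + 1
p = 30 * 10 // (15 + vals)
process(vals)
if 5 > p:
    print(depth)
else:
    record(9)
depth = 18 * p
vals = p
depth = 15
vals -= vals + p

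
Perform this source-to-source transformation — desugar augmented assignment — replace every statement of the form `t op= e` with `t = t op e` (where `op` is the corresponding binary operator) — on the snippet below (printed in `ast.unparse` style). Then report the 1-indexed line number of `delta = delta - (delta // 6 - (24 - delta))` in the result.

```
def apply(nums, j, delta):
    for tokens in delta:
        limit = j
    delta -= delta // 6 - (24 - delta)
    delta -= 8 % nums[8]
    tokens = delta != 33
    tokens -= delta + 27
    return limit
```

Transformed code:
def apply(nums, j, delta):
    for tokens in delta:
        limit = j
    delta = delta - (delta // 6 - (24 - delta))
    delta = delta - 8 % nums[8]
    tokens = delta != 33
    tokens = tokens - (delta + 27)
    return limit

4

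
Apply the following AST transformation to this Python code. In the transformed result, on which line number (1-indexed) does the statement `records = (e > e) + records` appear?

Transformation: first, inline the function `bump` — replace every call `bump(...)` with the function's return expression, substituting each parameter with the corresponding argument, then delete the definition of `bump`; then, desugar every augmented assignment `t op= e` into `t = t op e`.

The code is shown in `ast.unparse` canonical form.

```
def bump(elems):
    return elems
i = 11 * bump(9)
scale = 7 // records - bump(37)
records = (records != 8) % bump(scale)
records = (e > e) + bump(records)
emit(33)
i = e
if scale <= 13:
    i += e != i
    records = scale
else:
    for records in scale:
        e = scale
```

Transformed code:
i = 11 * 9
scale = 7 // records - 37
records = (records != 8) % scale
records = (e > e) + records
emit(33)
i = e
if scale <= 13:
    i = i + (e != i)
    records = scale
else:
    for records in scale:
        e = scale

4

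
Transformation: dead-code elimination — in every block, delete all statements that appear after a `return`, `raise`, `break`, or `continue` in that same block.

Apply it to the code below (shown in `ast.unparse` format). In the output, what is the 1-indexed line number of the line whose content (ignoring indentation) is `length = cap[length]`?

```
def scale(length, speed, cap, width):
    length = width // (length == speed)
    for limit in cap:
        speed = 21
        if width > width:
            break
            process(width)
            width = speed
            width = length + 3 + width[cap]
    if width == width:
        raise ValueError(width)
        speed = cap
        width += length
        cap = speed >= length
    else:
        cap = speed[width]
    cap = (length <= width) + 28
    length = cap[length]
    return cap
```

12

Transformed code:
def scale(length, speed, cap, width):
    length = width // (length == speed)
    for limit in cap:
        speed = 21
        if width > width:
            break
    if width == width:
        raise ValueError(width)
    else:
        cap = speed[width]
    cap = (length <= width) + 28
    length = cap[length]
    return cap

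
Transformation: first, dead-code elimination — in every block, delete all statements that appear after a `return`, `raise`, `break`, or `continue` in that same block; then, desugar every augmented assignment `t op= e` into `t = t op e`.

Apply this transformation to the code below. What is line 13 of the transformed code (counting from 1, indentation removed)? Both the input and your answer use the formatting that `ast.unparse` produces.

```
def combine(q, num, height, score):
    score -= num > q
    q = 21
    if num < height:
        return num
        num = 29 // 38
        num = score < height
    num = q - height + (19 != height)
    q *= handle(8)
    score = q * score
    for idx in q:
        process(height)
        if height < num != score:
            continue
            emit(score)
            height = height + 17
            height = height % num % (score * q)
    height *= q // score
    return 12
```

Transformed code:
def combine(q, num, height, score):
    score = score - (num > q)
    q = 21
    if num < height:
        return num
    num = q - height + (19 != height)
    q = q * handle(8)
    score = q * score
    for idx in q:
        process(height)
        if height < num != score:
            continue
    height = height * (q // score)
    return 12

height = height * (q // score)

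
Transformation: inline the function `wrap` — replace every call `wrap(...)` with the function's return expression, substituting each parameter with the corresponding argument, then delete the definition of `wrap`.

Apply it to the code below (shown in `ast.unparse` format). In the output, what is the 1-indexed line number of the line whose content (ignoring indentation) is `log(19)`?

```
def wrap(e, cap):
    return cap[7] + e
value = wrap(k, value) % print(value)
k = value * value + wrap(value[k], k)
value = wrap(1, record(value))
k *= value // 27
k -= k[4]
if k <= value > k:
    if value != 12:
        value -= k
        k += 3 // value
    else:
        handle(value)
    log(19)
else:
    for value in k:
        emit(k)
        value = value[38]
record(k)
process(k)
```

Transformed code:
value = (value[7] + k) % print(value)
k = value * value + (k[7] + value[k])
value = record(value)[7] + 1
k *= value // 27
k -= k[4]
if k <= value > k:
    if value != 12:
        value -= k
        k += 3 // value
    else:
        handle(value)
    log(19)
else:
    for value in k:
        emit(k)
        value = value[38]
record(k)
process(k)

12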